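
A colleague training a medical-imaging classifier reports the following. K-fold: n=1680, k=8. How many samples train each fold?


Fold size = 1680/8 = 210
Training per fold = 1680 - 210 = 1470

1470


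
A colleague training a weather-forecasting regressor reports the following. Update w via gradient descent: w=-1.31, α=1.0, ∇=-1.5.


w_new = w - α·∇
= -1.31 - 1.0·-1.5
= -1.31 + 1.5
= 0.19

0.19


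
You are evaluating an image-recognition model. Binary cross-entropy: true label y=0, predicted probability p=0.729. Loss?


BCE = -[y·ln(p) + (1-y)·ln(1-p)]
= -0 - 1·ln(1-0.729)
= -ln(0.271) = 1.3056

1.3056


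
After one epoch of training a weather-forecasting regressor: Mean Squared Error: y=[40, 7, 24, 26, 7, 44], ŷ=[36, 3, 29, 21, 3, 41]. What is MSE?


Squared errors: (40-36)²=16, (7-3)²=16, (24-29)²=25, (26-21)²=25, (7-3)²=16, (44-41)²=9
Sum = 107
MSE = 107/6 = 107/6

107/6


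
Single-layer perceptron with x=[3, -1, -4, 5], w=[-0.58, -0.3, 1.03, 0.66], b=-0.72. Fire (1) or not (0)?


z = (3)·(-0.58) + (-1)·(-0.3) + (-4)·(1.03) + (5)·(0.66) - 0.72
  = -2.98
step(z) = 0 (z<0)

0


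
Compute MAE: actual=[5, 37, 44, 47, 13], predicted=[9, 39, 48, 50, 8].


Absolute errors: |5-9|=4, |37-39|=2, |44-48|=4, |47-50|=3, |13-8|=5
Sum = 18
MAE = 18/5 = 18/5

18/5


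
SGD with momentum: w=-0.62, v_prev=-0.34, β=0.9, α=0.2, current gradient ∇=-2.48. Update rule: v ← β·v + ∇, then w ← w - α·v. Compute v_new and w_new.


v_new = 0.9·-0.34 - 2.48 = -0.306 - 2.48 = -2.786
w_new = -0.62 - 0.2·-2.786 = -0.62 + 0.5572 = -0.0628

v_new=-2.786, w_new=-0.0628


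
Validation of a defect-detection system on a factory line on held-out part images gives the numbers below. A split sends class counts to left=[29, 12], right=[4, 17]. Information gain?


Parent = [33, 29], H_parent = 0.997
H_left = 0.8722 (n=41), H_right = 0.7025 (n=21)
H_children = (41/62)·0.8722 + (21/62)·0.7025 = 0.8147
IG = 0.997 - 0.8147 = 0.1823

0.1823


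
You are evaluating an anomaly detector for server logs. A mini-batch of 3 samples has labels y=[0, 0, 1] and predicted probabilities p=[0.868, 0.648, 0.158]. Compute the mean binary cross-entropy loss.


L[0] = -ln(1-0.868) = -ln(0.132) = 2.025
L[1] = -ln(1-0.648) = -ln(0.352) = 1.0441
L[2] = -ln(0.158) = 1.8452
mean = (2.025 + 1.0441 + 1.8452)/3 = 1.6381

1.6381


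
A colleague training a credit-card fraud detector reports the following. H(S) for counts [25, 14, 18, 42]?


Probabilities: [25/99, 14/99, 18/99, 42/99] ≈ [0.2525, 0.1414, 0.1818, 0.4242]
H = -((25/99)·log₂(25/99) + (14/99)·log₂(14/99) + (18/99)·log₂(18/99) + (42/99)·log₂(42/99))
  = 1.8724 bits

1.8724 bits


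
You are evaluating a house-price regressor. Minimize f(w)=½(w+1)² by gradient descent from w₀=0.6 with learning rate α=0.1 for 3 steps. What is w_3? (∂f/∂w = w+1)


step 1: grad = 0.6+1 = 1.6; w = 0.6 - 0.1·(1.6) = 0.44
step 2: grad = 0.44+1 = 1.44; w = 0.44 - 0.1·(1.44) = 0.296
step 3: grad = 0.296+1 = 1.296; w = 0.296 - 0.1·(1.296) = 0.1664

0.1664


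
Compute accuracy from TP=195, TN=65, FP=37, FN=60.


Accuracy = (TP+TN)/(TP+TN+FP+FN)
= (195+65)/(357)
= 260/357 = 72.83%

72.83%


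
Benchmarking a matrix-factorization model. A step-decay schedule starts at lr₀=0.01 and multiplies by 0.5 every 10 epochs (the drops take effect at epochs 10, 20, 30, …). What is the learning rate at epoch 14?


n_drops = ⌊14/10⌋ = 1
lr = 0.01·0.5^1 = 0.01·0.5 = 0.005

0.005


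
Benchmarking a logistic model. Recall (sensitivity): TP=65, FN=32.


Recall = TP/(TP+FN)
= 65/(65+32)
= 65/97 = 67.01%

67.01%


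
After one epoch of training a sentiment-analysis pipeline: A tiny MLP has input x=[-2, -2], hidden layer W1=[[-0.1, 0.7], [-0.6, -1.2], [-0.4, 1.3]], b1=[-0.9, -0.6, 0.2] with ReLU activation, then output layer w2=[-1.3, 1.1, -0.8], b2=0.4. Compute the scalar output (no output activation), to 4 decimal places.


z1[0] = (-0.1)·(-2) + (0.7)·(-2) - 0.9 = -2.1
z1[1] = (-0.6)·(-2) + (-1.2)·(-2) - 0.6 = 3.0
z1[2] = (-0.4)·(-2) + (1.3)·(-2) + 0.2 = -1.6
h = ReLU(z1) = [0.0, 3.0, 0.0]
output = (-1.3)·(0.0) + (1.1)·(3.0) + (-0.8)·(0.0) + 0.4 = 3.7

3.7


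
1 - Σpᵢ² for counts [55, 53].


Probabilities: [55/108, 53/108] ≈ [0.5093, 0.4907]
Σpᵢ² = (3025 + 2809)/108² = 5834/11664
Gini = 1 - Σpᵢ² = 1 - 5834/11664 = 0.4998

0.4998


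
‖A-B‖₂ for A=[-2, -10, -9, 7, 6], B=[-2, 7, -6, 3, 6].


d = √((-2+ 2)² + (-10-7)² + (-9+ 6)² + (7-3)² + (6-6)²)
  = √(0 + 289 + 9 + 16 + 0)
  = √314 = 17.72

17.72


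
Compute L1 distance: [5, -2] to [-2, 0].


d = |5+ 2| + |-2-0|
  = 7 + 2
  = 9

9


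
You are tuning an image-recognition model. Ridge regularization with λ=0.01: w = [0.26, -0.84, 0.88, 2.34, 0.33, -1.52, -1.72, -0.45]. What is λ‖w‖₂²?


‖w‖₂² = (0.26)² + (-0.84)² + (0.88)² + (2.34)² + (0.33)² + (-1.52)² + (-1.72)² + (-0.45)²
     = 0.0676 + 0.7056 + 0.7744 + 5.4756 + 0.1089 + 2.3104 + 2.9584 + 0.2025
     = 12.6034
λ·‖w‖₂² = 0.01·12.6034 = 0.126034

0.126034


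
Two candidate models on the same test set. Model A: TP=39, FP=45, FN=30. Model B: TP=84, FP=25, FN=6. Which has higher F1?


Model A: P=39/84=0.4643, R=39/69=0.5652, F1=2PR/(P+R)=2TP/(2TP+FP+FN)=78/153=0.5098
Model B: P=84/109=0.7706, R=84/90=0.9333, F1=2PR/(P+R)=2TP/(2TP+FP+FN)=168/199=0.8442
0.5098 < 0.8442 → Model B

Model B


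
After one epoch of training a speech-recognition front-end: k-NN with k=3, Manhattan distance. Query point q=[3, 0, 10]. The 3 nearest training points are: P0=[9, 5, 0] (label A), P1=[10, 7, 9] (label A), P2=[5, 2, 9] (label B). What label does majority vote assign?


d(q,P0) = 21  (label A)
d(q,P1) = 15  (label A)
d(q,P2) = 5  (label B)
Votes: A=2, B=1
Majority → A

A


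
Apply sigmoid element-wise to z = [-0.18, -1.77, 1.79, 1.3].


σ(-0.18) = 1/(1+e^0.18) = 0.4551
σ(-1.77) = 1/(1+e^1.77) = 0.1455
σ(1.79) = 1/(1+e^-1.79) = 0.8569
σ(1.3) = 1/(1+e^-1.3) = 0.7858
result = [0.4551, 0.1455, 0.8569, 0.7858]

[0.4551, 0.1455, 0.8569, 0.7858]


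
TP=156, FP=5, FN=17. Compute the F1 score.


Precision = 156/161 = 0.9689
Recall = 156/173 = 0.9017
F1 = 2·P·R/(P+R) = 2·TP/(2·TP+FP+FN) = 312/(312+5+17) = 312/334 = 0.9341

0.9341


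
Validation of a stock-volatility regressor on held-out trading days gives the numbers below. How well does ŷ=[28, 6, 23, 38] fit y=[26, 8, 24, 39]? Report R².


ȳ = 24.25
SS_res = Σ(y-ŷ)² = 10
SS_tot = Σ(y-ȳ)² = 484.75
R² = 1 - SS_res/SS_tot = 1 - 0.0206 = 0.9794

0.9794


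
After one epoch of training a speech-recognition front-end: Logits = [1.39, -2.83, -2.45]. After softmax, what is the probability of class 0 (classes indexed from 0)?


Exponentials: e^1.39=4.0149, e^-2.83=0.059, e^-2.45=0.0863
Sum = 4.1602
Softmax = [0.9651, 0.0142, 0.0207]
p[0] = 4.0149/4.1602 = 0.9651

0.9651


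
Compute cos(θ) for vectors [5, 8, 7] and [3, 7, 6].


A·B = 5·3 + 8·7 + 7·6 = 113
‖A‖ = √138 = 11.7473, ‖B‖ = √94 = 9.6954
cos = 113/(√138·√94) = 113/√12972 = 0.9921

0.9921


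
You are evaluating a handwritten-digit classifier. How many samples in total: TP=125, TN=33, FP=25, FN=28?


Total = TP + TN + FP + FN
= 125 + 33 + 25 + 28
= 211
(Predicted positive: 150, predicted negative: 61)

211


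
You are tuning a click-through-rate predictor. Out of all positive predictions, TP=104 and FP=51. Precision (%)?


Precision = TP/(TP+FP)
= 104/(104+51)
= 104/155 = 67.1%

67.1%


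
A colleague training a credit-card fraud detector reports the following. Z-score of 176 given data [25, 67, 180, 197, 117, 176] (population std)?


μ = 127, σ = 63.5269
z = (176 - 127)/63.5269 = 0.7713

0.7713


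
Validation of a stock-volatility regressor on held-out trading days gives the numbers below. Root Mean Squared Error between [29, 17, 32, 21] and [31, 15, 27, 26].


MSE = 58/4 = 14.5
RMSE = √(58/4) = 3.8079

3.8079


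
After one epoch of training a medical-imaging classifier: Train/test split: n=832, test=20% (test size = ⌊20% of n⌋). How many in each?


Test = ⌊832·20/100⌋ = 166
Train = 832 - 166 = 666

Train: 666, Test: 166


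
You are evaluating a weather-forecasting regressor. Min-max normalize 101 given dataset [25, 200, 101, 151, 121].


min=25, max=200
(101-25)/(200-25) = 76/175 = 0.4343

0.4343


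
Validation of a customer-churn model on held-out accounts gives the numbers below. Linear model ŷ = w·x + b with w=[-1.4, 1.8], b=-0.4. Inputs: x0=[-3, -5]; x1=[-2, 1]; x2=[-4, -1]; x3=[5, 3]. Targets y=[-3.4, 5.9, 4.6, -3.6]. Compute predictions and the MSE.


ŷ0 = (-1.4)·(-3) + (1.8)·(-5) - 0.4 = -5.2
ŷ1 = (-1.4)·(-2) + (1.8)·(1) - 0.4 = 4.2
ŷ2 = (-1.4)·(-4) + (1.8)·(-1) - 0.4 = 3.4
ŷ3 = (-1.4)·(5) + (1.8)·(3) - 0.4 = -2.0
errors² = [3.24, 2.89, 1.44, 2.56]
MSE = 10.1300/4 = 2.5325

2.5325


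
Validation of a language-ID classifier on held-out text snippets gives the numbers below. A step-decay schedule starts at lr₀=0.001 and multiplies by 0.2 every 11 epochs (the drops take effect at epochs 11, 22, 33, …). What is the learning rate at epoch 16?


n_drops = ⌊16/11⌋ = 1
lr = 0.001·0.2^1 = 0.001·0.2 = 0.0002

0.0002


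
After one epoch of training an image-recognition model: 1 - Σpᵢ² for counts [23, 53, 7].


Probabilities: [23/83, 53/83, 7/83] ≈ [0.2771, 0.6386, 0.0843]
Σpᵢ² = (529 + 2809 + 49)/83² = 3387/6889
Gini = 1 - Σpᵢ² = 1 - 3387/6889 = 0.5083

0.5083


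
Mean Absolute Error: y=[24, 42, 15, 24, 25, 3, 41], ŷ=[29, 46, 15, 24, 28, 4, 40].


Absolute errors: |24-29|=5, |42-46|=4, |15-15|=0, |24-24|=0, |25-28|=3, |3-4|=1, |41-40|=1
Sum = 14
MAE = 14/7 = 2

2


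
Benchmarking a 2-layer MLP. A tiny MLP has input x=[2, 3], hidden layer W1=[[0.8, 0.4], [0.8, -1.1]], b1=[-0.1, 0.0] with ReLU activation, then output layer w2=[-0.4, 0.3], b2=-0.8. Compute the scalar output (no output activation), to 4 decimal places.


z1[0] = (0.8)·(2) + (0.4)·(3) - 0.1 = 2.7
z1[1] = (0.8)·(2) + (-1.1)·(3) + 0.0 = -1.7
h = ReLU(z1) = [2.7, 0.0]
output = (-0.4)·(2.7) + (0.3)·(0.0) - 0.8 = -1.88

-1.88


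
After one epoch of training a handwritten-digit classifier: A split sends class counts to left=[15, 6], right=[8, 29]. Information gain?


Parent = [23, 35], H_parent = 0.9689
H_left = 0.8631 (n=21), H_right = 0.7532 (n=37)
H_children = (21/58)·0.8631 + (37/58)·0.7532 = 0.793
IG = 0.9689 - 0.793 = 0.1759

0.1759


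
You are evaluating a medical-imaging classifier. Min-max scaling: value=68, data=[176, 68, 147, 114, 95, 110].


min=68, max=176
(68-68)/(176-68) = 0/108 = 0.0

0.0


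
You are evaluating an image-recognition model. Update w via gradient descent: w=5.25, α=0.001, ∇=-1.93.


w_new = w - α·∇
= 5.25 - 0.001·-1.93
= 5.25 + 0.00193
= 5.25193

5.25193


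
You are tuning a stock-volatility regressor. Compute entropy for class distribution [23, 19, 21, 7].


Probabilities: [23/70, 19/70, 21/70, 7/70] ≈ [0.3286, 0.2714, 0.3, 0.1]
H = -((23/70)·log₂(23/70) + (19/70)·log₂(19/70) + (21/70)·log₂(21/70) + (7/70)·log₂(7/70))
  = 1.8915 bits

1.8915 bits


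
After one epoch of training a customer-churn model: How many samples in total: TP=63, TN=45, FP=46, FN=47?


Total = TP + TN + FP + FN
= 63 + 45 + 46 + 47
= 201
(Predicted positive: 109, predicted negative: 92)

201


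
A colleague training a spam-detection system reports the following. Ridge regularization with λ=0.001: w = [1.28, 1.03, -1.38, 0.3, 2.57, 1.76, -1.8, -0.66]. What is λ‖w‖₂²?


‖w‖₂² = (1.28)² + (1.03)² + (-1.38)² + (0.3)² + (2.57)² + (1.76)² + (-1.8)² + (-0.66)²
     = 1.6384 + 1.0609 + 1.9044 + 0.09 + 6.6049 + 3.0976 + 3.24 + 0.4356
     = 18.0718
λ·‖w‖₂² = 0.001·18.0718 = 0.018072

0.018072


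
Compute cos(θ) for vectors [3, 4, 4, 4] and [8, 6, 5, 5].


A·B = 3·8 + 4·6 + 4·5 + 4·5 = 88
‖A‖ = √57 = 7.5498, ‖B‖ = √150 = 12.2474
cos = 88/(√57·√150) = 88/√8550 = 0.9517

0.9517


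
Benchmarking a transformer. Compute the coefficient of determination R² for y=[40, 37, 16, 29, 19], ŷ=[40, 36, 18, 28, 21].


ȳ = 28.2
SS_res = Σ(y-ŷ)² = 10
SS_tot = Σ(y-ȳ)² = 450.8
R² = 1 - SS_res/SS_tot = 1 - 0.0222 = 0.9778

0.9778


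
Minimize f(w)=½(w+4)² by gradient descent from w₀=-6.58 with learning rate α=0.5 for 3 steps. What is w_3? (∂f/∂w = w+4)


step 1: grad = -6.58+4 = -2.58; w = -6.58 - 0.5·(-2.58) = -5.29
step 2: grad = -5.29+4 = -1.29; w = -5.29 - 0.5·(-1.29) = -4.645
step 3: grad = -4.645+4 = -0.645; w = -4.645 - 0.5·(-0.645) = -4.3225

-4.3225


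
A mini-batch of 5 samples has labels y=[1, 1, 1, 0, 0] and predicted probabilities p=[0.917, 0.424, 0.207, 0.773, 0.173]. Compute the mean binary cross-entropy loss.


L[0] = -ln(0.917) = 0.0866
L[1] = -ln(0.424) = 0.858
L[2] = -ln(0.207) = 1.575
L[3] = -ln(1-0.773) = -ln(0.227) = 1.4828
L[4] = -ln(1-0.173) = -ln(0.827) = 0.19
mean = (0.0866 + 0.858 + 1.575 + 1.4828 + 0.19)/5 = 0.8385

0.8385


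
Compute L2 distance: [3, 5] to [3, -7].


d = √((3-3)² + (5+ 7)²)
  = √(0 + 144)
  = √144 = 12.0

12.0


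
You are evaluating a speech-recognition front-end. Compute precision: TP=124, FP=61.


Precision = TP/(TP+FP)
= 124/(124+61)
= 124/185 = 67.03%

67.03%


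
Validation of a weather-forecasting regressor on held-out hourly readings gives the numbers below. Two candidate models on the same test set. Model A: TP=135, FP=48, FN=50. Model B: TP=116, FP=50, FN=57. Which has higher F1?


Model A: P=135/183=0.7377, R=135/185=0.7297, F1=2PR/(P+R)=2TP/(2TP+FP+FN)=270/368=0.7337
Model B: P=116/166=0.6988, R=116/173=0.6705, F1=2PR/(P+R)=2TP/(2TP+FP+FN)=232/339=0.6844
0.7337 > 0.6844 → Model A

Model A


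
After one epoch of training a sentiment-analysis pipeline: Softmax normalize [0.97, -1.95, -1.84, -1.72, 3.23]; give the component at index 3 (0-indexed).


Exponentials: e^0.97=2.6379, e^-1.95=0.1423, e^-1.84=0.1588, e^-1.72=0.1791, e^3.23=25.2797
Sum = 28.3978
Softmax = [0.0929, 0.005, 0.0056, 0.0063, 0.8902]
p[3] = 0.1791/28.3978 = 0.0063

0.0063


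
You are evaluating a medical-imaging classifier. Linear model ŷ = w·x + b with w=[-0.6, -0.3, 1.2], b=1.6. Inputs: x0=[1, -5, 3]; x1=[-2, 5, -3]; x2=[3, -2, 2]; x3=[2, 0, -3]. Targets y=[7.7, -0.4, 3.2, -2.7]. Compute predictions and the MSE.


ŷ0 = (-0.6)·(1) + (-0.3)·(-5) + (1.2)·(3) + 1.6 = 6.1
ŷ1 = (-0.6)·(-2) + (-0.3)·(5) + (1.2)·(-3) + 1.6 = -2.3
ŷ2 = (-0.6)·(3) + (-0.3)·(-2) + (1.2)·(2) + 1.6 = 2.8
ŷ3 = (-0.6)·(2) + (-0.3)·(0) + (1.2)·(-3) + 1.6 = -3.2
errors² = [2.56, 3.61, 0.16, 0.25]
MSE = 6.5800/4 = 1.645

1.645


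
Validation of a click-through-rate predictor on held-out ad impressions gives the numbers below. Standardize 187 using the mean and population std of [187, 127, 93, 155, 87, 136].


μ = 130.8333, σ = 34.4791
z = (187 - 130.8333)/34.4791 = 1.629

1.629


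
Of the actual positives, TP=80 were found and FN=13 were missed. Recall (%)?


Recall = TP/(TP+FN)
= 80/(80+13)
= 80/93 = 86.02%

86.02%


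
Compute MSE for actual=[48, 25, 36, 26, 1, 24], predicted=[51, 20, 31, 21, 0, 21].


Squared errors: (48-51)²=9, (25-20)²=25, (36-31)²=25, (26-21)²=25, (1-0)²=1, (24-21)²=9
Sum = 94
MSE = 94/6 = 47/3

47/3


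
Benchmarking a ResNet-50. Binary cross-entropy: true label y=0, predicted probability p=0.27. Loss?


BCE = -[y·ln(p) + (1-y)·ln(1-p)]
= -0 - 1·ln(1-0.27)
= -ln(0.73) = 0.3147

0.3147


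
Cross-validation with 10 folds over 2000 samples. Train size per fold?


Fold size = 2000/10 = 200
Training per fold = 2000 - 200 = 1800

1800


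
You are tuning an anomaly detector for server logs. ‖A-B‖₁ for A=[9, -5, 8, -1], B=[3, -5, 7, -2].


d = |9-3| + |-5+ 5| + |8-7| + |-1+ 2|
  = 6 + 0 + 1 + 1
  = 8

8


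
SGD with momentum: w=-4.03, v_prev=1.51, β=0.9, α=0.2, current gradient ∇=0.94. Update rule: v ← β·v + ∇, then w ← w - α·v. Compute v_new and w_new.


v_new = 0.9·1.51 + 0.94 = 1.359 + 0.94 = 2.299
w_new = -4.03 - 0.2·2.299 = -4.03 - 0.4598 = -4.4898

v_new=2.299, w_new=-4.4898


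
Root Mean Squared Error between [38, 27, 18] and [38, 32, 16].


MSE = 29/3 = 9.6667
RMSE = √(29/3) = 3.1091

3.1091


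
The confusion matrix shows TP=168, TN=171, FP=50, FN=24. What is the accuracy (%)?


Accuracy = (TP+TN)/(TP+TN+FP+FN)
= (168+171)/(413)
= 339/413 = 82.08%

82.08%


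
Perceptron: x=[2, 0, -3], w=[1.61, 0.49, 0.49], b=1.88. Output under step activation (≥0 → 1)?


z = (2)·(1.61) + (0)·(0.49) + (-3)·(0.49) + 1.88
  = 3.63
step(z) = 1 (z≥0)

1


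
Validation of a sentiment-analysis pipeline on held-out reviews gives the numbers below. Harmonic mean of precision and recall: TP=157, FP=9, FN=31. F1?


Precision = 157/166 = 0.9458
Recall = 157/188 = 0.8351
F1 = 2·P·R/(P+R) = 2·TP/(2·TP+FP+FN) = 314/(314+9+31) = 314/354 = 0.887

0.887


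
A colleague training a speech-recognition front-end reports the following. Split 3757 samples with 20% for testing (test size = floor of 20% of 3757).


Test = ⌊3757·20/100⌋ = 751
Train = 3757 - 751 = 3006

Train: 3006, Test: 751


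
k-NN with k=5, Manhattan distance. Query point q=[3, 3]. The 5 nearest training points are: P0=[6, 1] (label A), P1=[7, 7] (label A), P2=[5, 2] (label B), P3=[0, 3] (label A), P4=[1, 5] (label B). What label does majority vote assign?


d(q,P0) = 5  (label A)
d(q,P1) = 8  (label A)
d(q,P2) = 3  (label B)
d(q,P3) = 3  (label A)
d(q,P4) = 4  (label B)
Votes: A=3, B=2
Majority → A

A


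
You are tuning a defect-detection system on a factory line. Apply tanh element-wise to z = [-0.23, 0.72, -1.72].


tanh(-0.23) = -0.226
tanh(0.72) = 0.6169
tanh(-1.72) = -0.9379
result = [-0.226, 0.6169, -0.9379]

[-0.226, 0.6169, -0.9379]


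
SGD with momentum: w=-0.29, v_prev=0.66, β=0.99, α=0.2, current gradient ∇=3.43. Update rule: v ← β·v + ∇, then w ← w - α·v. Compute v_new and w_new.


v_new = 0.99·0.66 + 3.43 = 0.6534 + 3.43 = 4.0834
w_new = -0.29 - 0.2·4.0834 = -0.29 - 0.81668 = -1.10668

v_new=4.0834, w_new=-1.10668


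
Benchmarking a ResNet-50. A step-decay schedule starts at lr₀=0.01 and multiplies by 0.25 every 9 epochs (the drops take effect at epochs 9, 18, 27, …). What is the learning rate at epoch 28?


n_drops = ⌊28/9⌋ = 3
lr = 0.01·0.25^3 = 0.01·0.015625 = 0.00015625

0.00015625


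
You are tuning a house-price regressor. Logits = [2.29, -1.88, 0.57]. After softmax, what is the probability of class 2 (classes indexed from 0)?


Exponentials: e^2.29=9.8749, e^-1.88=0.1526, e^0.57=1.7683
Sum = 11.7958
Softmax = [0.8372, 0.0129, 0.1499]
p[2] = 1.7683/11.7958 = 0.1499

0.1499


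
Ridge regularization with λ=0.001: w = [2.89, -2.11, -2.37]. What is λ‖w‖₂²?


‖w‖₂² = (2.89)² + (-2.11)² + (-2.37)²
     = 8.3521 + 4.4521 + 5.6169
     = 18.4211
λ·‖w‖₂² = 0.001·18.4211 = 0.018421

0.018421


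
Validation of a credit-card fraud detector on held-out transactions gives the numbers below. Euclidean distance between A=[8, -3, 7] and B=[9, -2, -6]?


d = √((8-9)² + (-3+ 2)² + (7+ 6)²)
  = √(1 + 1 + 169)
  = √171 = 13.0767

13.0767


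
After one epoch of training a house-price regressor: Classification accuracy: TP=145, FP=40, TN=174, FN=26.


Accuracy = (TP+TN)/(TP+TN+FP+FN)
= (145+174)/(385)
= 319/385 = 82.86%

82.86%


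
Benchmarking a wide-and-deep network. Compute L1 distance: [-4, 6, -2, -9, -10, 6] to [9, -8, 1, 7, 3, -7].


d = |-4-9| + |6+ 8| + |-2-1| + |-9-7| + |-10-3| + |6+ 7|
  = 13 + 14 + 3 + 16 + 13 + 13
  = 72

72


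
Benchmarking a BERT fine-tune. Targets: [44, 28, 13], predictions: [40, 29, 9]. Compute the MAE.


Absolute errors: |44-40|=4, |28-29|=1, |13-9|=4
Sum = 9
MAE = 9/3 = 3

3


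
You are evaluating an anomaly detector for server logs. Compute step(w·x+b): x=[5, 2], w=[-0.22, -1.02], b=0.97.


z = (5)·(-0.22) + (2)·(-1.02) + 0.97
  = -2.17
step(z) = 0 (z<0)

0


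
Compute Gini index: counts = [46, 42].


Probabilities: [46/88, 42/88] ≈ [0.5227, 0.4773]
Σpᵢ² = (2116 + 1764)/88² = 3880/7744
Gini = 1 - Σpᵢ² = 1 - 3880/7744 = 0.499

0.499


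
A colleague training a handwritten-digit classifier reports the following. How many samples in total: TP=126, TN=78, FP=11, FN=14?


Total = TP + TN + FP + FN
= 126 + 78 + 11 + 14
= 229
(Predicted positive: 137, predicted negative: 92)

229


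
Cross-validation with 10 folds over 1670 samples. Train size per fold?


Fold size = 1670/10 = 167
Training per fold = 1670 - 167 = 1503

1503


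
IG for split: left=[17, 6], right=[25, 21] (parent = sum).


Parent = [42, 27], H_parent = 0.9656
H_left = 0.8281 (n=23), H_right = 0.9945 (n=46)
H_children = (23/69)·0.8281 + (46/69)·0.9945 = 0.939
IG = 0.9656 - 0.939 = 0.0266

0.0266


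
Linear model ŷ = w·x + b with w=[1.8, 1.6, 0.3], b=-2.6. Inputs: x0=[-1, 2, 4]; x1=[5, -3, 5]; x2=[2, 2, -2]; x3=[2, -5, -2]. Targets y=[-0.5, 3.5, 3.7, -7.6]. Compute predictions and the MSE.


ŷ0 = (1.8)·(-1) + (1.6)·(2) + (0.3)·(4) - 2.6 = 0.0
ŷ1 = (1.8)·(5) + (1.6)·(-3) + (0.3)·(5) - 2.6 = 3.1
ŷ2 = (1.8)·(2) + (1.6)·(2) + (0.3)·(-2) - 2.6 = 3.6
ŷ3 = (1.8)·(2) + (1.6)·(-5) + (0.3)·(-2) - 2.6 = -7.6
errors² = [0.25, 0.16, 0.01, 0.0]
MSE = 0.4200/4 = 0.105

0.105


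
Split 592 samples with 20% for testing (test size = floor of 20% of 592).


Test = ⌊592·20/100⌋ = 118
Train = 592 - 118 = 474

Train: 474, Test: 118


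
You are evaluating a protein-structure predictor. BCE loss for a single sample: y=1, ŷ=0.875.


BCE = -[y·ln(p) + (1-y)·ln(1-p)]
= -1·ln(0.875) - 0
= -ln(0.875) = 0.1335

0.1335


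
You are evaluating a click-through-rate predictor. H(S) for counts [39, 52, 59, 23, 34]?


Probabilities: [39/207, 52/207, 59/207, 23/207, 34/207] ≈ [0.1884, 0.2512, 0.285, 0.1111, 0.1643]
H = -((39/207)·log₂(39/207) + (52/207)·log₂(52/207) + (59/207)·log₂(59/207) + (23/207)·log₂(23/207) + (34/207)·log₂(34/207))
  = 2.2508 bits

2.2508 bits


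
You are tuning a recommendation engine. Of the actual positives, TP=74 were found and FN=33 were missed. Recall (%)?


Recall = TP/(TP+FN)
= 74/(74+33)
= 74/107 = 69.16%

69.16%


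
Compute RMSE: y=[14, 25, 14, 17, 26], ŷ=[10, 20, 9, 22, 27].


MSE = 92/5 = 18.4
RMSE = √(92/5) = 4.2895

4.2895


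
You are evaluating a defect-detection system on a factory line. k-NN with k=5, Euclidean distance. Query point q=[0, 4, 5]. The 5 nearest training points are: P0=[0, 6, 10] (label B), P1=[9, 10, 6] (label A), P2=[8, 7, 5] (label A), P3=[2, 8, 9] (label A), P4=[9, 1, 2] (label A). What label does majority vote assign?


d(q,P0) = 5.3852  (label B)
d(q,P1) = 10.8628  (label A)
d(q,P2) = 8.544  (label A)
d(q,P3) = 6.0  (label A)
d(q,P4) = 9.9499  (label A)
Votes: A=4, B=1
Majority → A

A


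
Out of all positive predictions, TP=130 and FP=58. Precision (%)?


Precision = TP/(TP+FP)
= 130/(130+58)
= 130/188 = 69.15%

69.15%


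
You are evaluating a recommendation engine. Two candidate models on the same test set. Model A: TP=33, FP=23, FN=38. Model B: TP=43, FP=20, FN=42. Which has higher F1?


Model A: P=33/56=0.5893, R=33/71=0.4648, F1=2PR/(P+R)=2TP/(2TP+FP+FN)=66/127=0.5197
Model B: P=43/63=0.6825, R=43/85=0.5059, F1=2PR/(P+R)=2TP/(2TP+FP+FN)=86/148=0.5811
0.5197 < 0.5811 → Model B

Model B


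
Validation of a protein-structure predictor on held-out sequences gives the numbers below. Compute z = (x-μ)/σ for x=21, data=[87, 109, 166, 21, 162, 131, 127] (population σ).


μ = 114.7143, σ = 46.0829
z = (21 - 114.7143)/46.0829 = -2.0336

-2.0336


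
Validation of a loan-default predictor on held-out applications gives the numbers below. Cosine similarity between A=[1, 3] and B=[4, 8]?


A·B = 1·4 + 3·8 = 28
‖A‖ = √10 = 3.1623, ‖B‖ = √80 = 8.9443
cos = 28/(√10·√80) = 28/√800 = 0.9899

0.9899


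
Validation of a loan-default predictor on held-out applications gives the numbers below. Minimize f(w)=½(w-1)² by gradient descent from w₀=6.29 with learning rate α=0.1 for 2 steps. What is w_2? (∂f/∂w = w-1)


step 1: grad = 6.29-1 = 5.29; w = 6.29 - 0.1·(5.29) = 5.761
step 2: grad = 5.761-1 = 4.761; w = 5.761 - 0.1·(4.761) = 5.2849

5.2849


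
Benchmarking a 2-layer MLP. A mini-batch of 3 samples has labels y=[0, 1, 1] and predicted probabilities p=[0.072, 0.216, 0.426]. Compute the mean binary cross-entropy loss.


L[0] = -ln(1-0.072) = -ln(0.928) = 0.0747
L[1] = -ln(0.216) = 1.5325
L[2] = -ln(0.426) = 0.8533
mean = (0.0747 + 1.5325 + 0.8533)/3 = 0.8202

0.8202


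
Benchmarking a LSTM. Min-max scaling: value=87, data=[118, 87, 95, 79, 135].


min=79, max=135
(87-79)/(135-79) = 8/56 = 0.1429

0.1429


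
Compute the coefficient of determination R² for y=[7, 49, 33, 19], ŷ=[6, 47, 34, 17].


ȳ = 27
SS_res = Σ(y-ŷ)² = 10
SS_tot = Σ(y-ȳ)² = 984
R² = 1 - SS_res/SS_tot = 1 - 0.0102 = 0.9898

0.9898


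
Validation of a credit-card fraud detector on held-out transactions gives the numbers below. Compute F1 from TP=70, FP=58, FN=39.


Precision = 70/128 = 0.5469
Recall = 70/109 = 0.6422
F1 = 2·P·R/(P+R) = 2·TP/(2·TP+FP+FN) = 140/(140+58+39) = 140/237 = 0.5907

0.5907


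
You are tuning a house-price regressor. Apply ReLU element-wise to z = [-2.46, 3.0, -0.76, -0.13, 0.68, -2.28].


ReLU(-2.46) = max(0, -2.46) = 0.0
ReLU(3.0) = max(0, 3.0) = 3.0
ReLU(-0.76) = max(0, -0.76) = 0.0
ReLU(-0.13) = max(0, -0.13) = 0.0
ReLU(0.68) = max(0, 0.68) = 0.68
ReLU(-2.28) = max(0, -2.28) = 0.0
result = [0.0, 3.0, 0.0, 0.0, 0.68, 0.0]

[0.0, 3.0, 0.0, 0.0, 0.68, 0.0]


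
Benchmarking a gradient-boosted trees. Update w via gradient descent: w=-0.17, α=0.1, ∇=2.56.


w_new = w - α·∇
= -0.17 - 0.1·2.56
= -0.17 - 0.256
= -0.426

-0.426


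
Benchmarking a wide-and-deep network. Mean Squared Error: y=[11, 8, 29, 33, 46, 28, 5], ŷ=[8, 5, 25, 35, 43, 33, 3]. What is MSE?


Squared errors: (11-8)²=9, (8-5)²=9, (29-25)²=16, (33-35)²=4, (46-43)²=9, (28-33)²=25, (5-3)²=4
Sum = 76
MSE = 76/7 = 76/7

76/7


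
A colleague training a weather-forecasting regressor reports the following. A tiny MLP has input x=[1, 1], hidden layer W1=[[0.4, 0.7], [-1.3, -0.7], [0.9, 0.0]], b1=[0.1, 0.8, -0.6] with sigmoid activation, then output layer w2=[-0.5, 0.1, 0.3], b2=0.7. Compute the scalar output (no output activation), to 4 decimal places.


z1[0] = (0.4)·(1) + (0.7)·(1) + 0.1 = 1.2
z1[1] = (-1.3)·(1) + (-0.7)·(1) + 0.8 = -1.2
z1[2] = (0.9)·(1) + (0.0)·(1) - 0.6 = 0.3
h = sigmoid(z1) = [0.7685, 0.2315, 0.5744]
output = (-0.5)·(0.7685) + (0.1)·(0.2315) + (0.3)·(0.5744) + 0.7 = 0.5112

0.5112


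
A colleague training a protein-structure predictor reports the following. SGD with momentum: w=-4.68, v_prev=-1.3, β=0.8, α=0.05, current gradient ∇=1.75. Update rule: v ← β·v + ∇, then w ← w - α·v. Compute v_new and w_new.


v_new = 0.8·-1.3 + 1.75 = -1.04 + 1.75 = 0.71
w_new = -4.68 - 0.05·0.71 = -4.68 - 0.0355 = -4.7155

v_new=0.71, w_new=-4.7155


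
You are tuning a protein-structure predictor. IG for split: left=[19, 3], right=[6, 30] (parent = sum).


Parent = [25, 33], H_parent = 0.9862
H_left = 0.5746 (n=22), H_right = 0.65 (n=36)
H_children = (22/58)·0.5746 + (36/58)·0.65 = 0.6214
IG = 0.9862 - 0.6214 = 0.3648

0.3648


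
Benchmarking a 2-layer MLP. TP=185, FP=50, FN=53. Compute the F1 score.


Precision = 185/235 = 0.7872
Recall = 185/238 = 0.7773
F1 = 2·P·R/(P+R) = 2·TP/(2·TP+FP+FN) = 370/(370+50+53) = 370/473 = 0.7822

0.7822


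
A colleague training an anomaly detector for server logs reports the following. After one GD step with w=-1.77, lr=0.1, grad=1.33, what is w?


w_new = w - α·∇
= -1.77 - 0.1·1.33
= -1.77 - 0.133
= -1.903

-1.903


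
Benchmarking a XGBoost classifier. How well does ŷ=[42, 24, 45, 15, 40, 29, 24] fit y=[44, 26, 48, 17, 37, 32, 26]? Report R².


ȳ = 32.8571
SS_res = Σ(y-ŷ)² = 43
SS_tot = Σ(y-ȳ)² = 716.86
R² = 1 - SS_res/SS_tot = 1 - 0.06 = 0.94

0.94


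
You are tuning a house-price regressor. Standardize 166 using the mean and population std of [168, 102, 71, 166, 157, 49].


μ = 118.8333, σ = 47.5164
z = (166 - 118.8333)/47.5164 = 0.9926

0.9926


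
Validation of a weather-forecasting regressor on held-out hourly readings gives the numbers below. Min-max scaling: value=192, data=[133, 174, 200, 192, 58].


min=58, max=200
(192-58)/(200-58) = 134/142 = 0.9437

0.9437


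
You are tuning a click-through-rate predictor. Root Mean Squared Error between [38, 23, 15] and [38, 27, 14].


MSE = 17/3 = 5.6667
RMSE = √(17/3) = 2.3805

2.3805


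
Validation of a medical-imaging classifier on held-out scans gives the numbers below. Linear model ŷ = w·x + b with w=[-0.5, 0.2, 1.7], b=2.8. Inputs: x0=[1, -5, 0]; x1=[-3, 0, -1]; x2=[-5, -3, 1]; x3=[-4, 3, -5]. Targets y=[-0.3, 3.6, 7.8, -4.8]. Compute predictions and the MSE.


ŷ0 = (-0.5)·(1) + (0.2)·(-5) + (1.7)·(0) + 2.8 = 1.3
ŷ1 = (-0.5)·(-3) + (0.2)·(0) + (1.7)·(-1) + 2.8 = 2.6
ŷ2 = (-0.5)·(-5) + (0.2)·(-3) + (1.7)·(1) + 2.8 = 6.4
ŷ3 = (-0.5)·(-4) + (0.2)·(3) + (1.7)·(-5) + 2.8 = -3.1
errors² = [2.56, 1.0, 1.96, 2.89]
MSE = 8.4100/4 = 2.1025

2.1025


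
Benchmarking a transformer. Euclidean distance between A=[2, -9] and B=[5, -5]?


d = √((2-5)² + (-9+ 5)²)
  = √(9 + 16)
  = √25 = 5.0

5.0


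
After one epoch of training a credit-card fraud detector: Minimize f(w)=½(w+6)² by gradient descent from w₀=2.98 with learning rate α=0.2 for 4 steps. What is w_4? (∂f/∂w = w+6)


step 1: grad = 2.98+6 = 8.98; w = 2.98 - 0.2·(8.98) = 1.184
step 2: grad = 1.184+6 = 7.184; w = 1.184 - 0.2·(7.184) = -0.2528
step 3: grad = -0.2528+6 = 5.7472; w = -0.2528 - 0.2·(5.7472) = -1.40224
step 4: grad = -1.40224+6 = 4.59776; w = -1.40224 - 0.2·(4.59776) = -2.321792

-2.321792


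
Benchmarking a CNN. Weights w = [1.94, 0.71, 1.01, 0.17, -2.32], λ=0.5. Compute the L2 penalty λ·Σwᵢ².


‖w‖₂² = (1.94)² + (0.71)² + (1.01)² + (0.17)² + (-2.32)²
     = 3.7636 + 0.5041 + 1.0201 + 0.0289 + 5.3824
     = 10.6991
λ·‖w‖₂² = 0.5·10.6991 = 5.34955

5.34955


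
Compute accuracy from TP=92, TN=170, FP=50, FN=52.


Accuracy = (TP+TN)/(TP+TN+FP+FN)
= (92+170)/(364)
= 262/364 = 71.98%

71.98%


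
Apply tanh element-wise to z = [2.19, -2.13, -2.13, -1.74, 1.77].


tanh(2.19) = 0.9753
tanh(-2.13) = -0.9721
tanh(-2.13) = -0.9721
tanh(-1.74) = -0.9402
tanh(1.77) = 0.9436
result = [0.9753, -0.9721, -0.9721, -0.9402, 0.9436]

[0.9753, -0.9721, -0.9721, -0.9402, 0.9436]


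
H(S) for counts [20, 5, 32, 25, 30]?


Probabilities: [20/112, 5/112, 32/112, 25/112, 30/112] ≈ [0.1786, 0.0446, 0.2857, 0.2232, 0.2679]
H = -((20/112)·log₂(20/112) + (5/112)·log₂(5/112) + (32/112)·log₂(32/112) + (25/112)·log₂(25/112) + (30/112)·log₂(30/112))
  = 2.1524 bits

2.1524 bits


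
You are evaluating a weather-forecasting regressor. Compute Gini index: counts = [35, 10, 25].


Probabilities: [35/70, 10/70, 25/70] ≈ [0.5, 0.1429, 0.3571]
Σpᵢ² = (1225 + 100 + 625)/70² = 1950/4900
Gini = 1 - Σpᵢ² = 1 - 1950/4900 = 0.602

0.602


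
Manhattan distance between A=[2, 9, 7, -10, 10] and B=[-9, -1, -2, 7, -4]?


d = |2+ 9| + |9+ 1| + |7+ 2| + |-10-7| + |10+ 4|
  = 11 + 10 + 9 + 17 + 14
  = 61

61


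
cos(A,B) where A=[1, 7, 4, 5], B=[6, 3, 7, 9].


A·B = 1·6 + 7·3 + 4·7 + 5·9 = 100
‖A‖ = √91 = 9.5394, ‖B‖ = √175 = 13.2288
cos = 100/(√91·√175) = 100/√15925 = 0.7924

0.7924


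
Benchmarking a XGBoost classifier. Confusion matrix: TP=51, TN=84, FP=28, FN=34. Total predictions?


Total = TP + TN + FP + FN
= 51 + 84 + 28 + 34
= 197
(Predicted positive: 79, predicted negative: 118)

197


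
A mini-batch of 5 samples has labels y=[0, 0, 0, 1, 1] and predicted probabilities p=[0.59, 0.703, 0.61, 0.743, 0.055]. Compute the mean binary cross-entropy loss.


L[0] = -ln(1-0.59) = -ln(0.41) = 0.8916
L[1] = -ln(1-0.703) = -ln(0.297) = 1.214
L[2] = -ln(1-0.61) = -ln(0.39) = 0.9416
L[3] = -ln(0.743) = 0.2971
L[4] = -ln(0.055) = 2.9004
mean = (0.8916 + 1.214 + 0.9416 + 0.2971 + 2.9004)/5 = 1.2489

1.2489


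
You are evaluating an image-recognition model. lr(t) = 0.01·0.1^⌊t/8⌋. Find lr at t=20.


n_drops = ⌊20/8⌋ = 2
lr = 0.01·0.1^2 = 0.01·0.01 = 0.0001

0.0001


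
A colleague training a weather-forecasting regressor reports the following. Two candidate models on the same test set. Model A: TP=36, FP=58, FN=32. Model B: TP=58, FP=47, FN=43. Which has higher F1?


Model A: P=36/94=0.383, R=36/68=0.5294, F1=2PR/(P+R)=2TP/(2TP+FP+FN)=72/162=0.4444
Model B: P=58/105=0.5524, R=58/101=0.5743, F1=2PR/(P+R)=2TP/(2TP+FP+FN)=116/206=0.5631
0.4444 < 0.5631 → Model B

Model B


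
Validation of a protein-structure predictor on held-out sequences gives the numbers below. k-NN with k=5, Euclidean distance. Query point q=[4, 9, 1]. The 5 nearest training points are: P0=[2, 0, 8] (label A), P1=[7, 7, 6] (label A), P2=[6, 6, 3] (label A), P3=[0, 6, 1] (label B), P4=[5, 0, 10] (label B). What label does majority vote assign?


d(q,P0) = 11.5758  (label A)
d(q,P1) = 6.1644  (label A)
d(q,P2) = 4.1231  (label A)
d(q,P3) = 5.0  (label B)
d(q,P4) = 12.7671  (label B)
Votes: A=3, B=2
Majority → A

A


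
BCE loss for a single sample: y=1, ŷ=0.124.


BCE = -[y·ln(p) + (1-y)·ln(1-p)]
= -1·ln(0.124) - 0
= -ln(0.124) = 2.0875

2.0875


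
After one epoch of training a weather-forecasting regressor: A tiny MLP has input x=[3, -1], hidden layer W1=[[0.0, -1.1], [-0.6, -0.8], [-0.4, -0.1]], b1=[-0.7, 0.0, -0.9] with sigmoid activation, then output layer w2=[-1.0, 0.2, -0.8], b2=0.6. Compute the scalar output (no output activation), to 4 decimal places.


z1[0] = (0.0)·(3) + (-1.1)·(-1) - 0.7 = 0.4
z1[1] = (-0.6)·(3) + (-0.8)·(-1) + 0.0 = -1.0
z1[2] = (-0.4)·(3) + (-0.1)·(-1) - 0.9 = -2.0
h = sigmoid(z1) = [0.5987, 0.2689, 0.1192]
output = (-1.0)·(0.5987) + (0.2)·(0.2689) + (-0.8)·(0.1192) + 0.6 = -0.0403

-0.0403


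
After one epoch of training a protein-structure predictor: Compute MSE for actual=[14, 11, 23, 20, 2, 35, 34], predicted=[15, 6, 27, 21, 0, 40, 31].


Squared errors: (14-15)²=1, (11-6)²=25, (23-27)²=16, (20-21)²=1, (2-0)²=4, (35-40)²=25, (34-31)²=9
Sum = 81
MSE = 81/7 = 81/7

81/7


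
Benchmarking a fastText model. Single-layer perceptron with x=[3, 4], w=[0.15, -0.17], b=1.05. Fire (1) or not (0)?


z = (3)·(0.15) + (4)·(-0.17) + 1.05
  = 0.82
step(z) = 1 (z≥0)

1


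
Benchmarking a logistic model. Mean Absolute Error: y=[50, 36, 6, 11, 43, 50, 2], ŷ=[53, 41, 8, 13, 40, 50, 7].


Absolute errors: |50-53|=3, |36-41|=5, |6-8|=2, |11-13|=2, |43-40|=3, |50-50|=0, |2-7|=5
Sum = 20
MAE = 20/7 = 20/7

20/7


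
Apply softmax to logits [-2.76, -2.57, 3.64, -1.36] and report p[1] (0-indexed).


Exponentials: e^-2.76=0.0633, e^-2.57=0.0765, e^3.64=38.0918, e^-1.36=0.2567
Sum = 38.4883
Softmax = [0.0016, 0.002, 0.9897, 0.0067]
p[1] = 0.0765/38.4883 = 0.002

0.002


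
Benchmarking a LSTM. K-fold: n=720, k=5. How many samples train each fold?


Fold size = 720/5 = 144
Training per fold = 720 - 144 = 576

576


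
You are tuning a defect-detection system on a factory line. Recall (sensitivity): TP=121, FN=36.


Recall = TP/(TP+FN)
= 121/(121+36)
= 121/157 = 77.07%

77.07%


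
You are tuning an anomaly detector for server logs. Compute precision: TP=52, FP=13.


Precision = TP/(TP+FP)
= 52/(52+13)
= 52/65 = 80.0%

80.0%


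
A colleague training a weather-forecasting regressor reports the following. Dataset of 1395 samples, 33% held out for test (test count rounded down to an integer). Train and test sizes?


Test = ⌊1395·33/100⌋ = 460
Train = 1395 - 460 = 935

Train: 935, Test: 460


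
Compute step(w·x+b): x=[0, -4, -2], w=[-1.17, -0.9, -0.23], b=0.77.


z = (0)·(-1.17) + (-4)·(-0.9) + (-2)·(-0.23) + 0.77
  = 4.83
step(z) = 1 (z≥0)

1


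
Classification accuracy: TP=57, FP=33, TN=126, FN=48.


Accuracy = (TP+TN)/(TP+TN+FP+FN)
= (57+126)/(264)
= 183/264 = 69.32%

69.32%


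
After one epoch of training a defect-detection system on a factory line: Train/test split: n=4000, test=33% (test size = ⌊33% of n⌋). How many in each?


Test = ⌊4000·33/100⌋ = 1320
Train = 4000 - 1320 = 2680

Train: 2680, Test: 1320


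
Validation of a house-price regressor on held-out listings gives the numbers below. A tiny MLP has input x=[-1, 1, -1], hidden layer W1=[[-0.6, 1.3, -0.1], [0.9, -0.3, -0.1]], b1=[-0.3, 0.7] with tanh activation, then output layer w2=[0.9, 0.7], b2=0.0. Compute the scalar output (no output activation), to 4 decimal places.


z1[0] = (-0.6)·(-1) + (1.3)·(1) + (-0.1)·(-1) - 0.3 = 1.7
z1[1] = (0.9)·(-1) + (-0.3)·(1) + (-0.1)·(-1) + 0.7 = -0.4
h = tanh(z1) = [0.9354, -0.3799]
output = (0.9)·(0.9354) + (0.7)·(-0.3799) + 0.0 = 0.5759

0.5759


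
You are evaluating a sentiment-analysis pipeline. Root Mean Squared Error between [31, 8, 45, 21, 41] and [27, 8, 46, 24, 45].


MSE = 42/5 = 8.4
RMSE = √(42/5) = 2.8983

2.8983


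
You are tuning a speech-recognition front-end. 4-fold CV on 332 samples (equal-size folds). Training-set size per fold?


Fold size = 332/4 = 83
Training per fold = 332 - 83 = 249

249


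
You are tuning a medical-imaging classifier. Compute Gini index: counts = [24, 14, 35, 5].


Probabilities: [24/78, 14/78, 35/78, 5/78] ≈ [0.3077, 0.1795, 0.4487, 0.0641]
Σpᵢ² = (576 + 196 + 1225 + 25)/78² = 2022/6084
Gini = 1 - Σpᵢ² = 1 - 2022/6084 = 0.6677

0.6677


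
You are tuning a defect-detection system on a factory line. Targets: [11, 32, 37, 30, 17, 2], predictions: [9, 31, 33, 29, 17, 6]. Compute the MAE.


Absolute errors: |11-9|=2, |32-31|=1, |37-33|=4, |30-29|=1, |17-17|=0, |2-6|=4
Sum = 12
MAE = 12/6 = 2

2


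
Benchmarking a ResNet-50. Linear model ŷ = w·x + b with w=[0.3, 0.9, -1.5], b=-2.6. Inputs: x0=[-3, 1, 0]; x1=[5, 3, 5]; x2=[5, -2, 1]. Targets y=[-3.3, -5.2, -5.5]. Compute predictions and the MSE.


ŷ0 = (0.3)·(-3) + (0.9)·(1) + (-1.5)·(0) - 2.6 = -2.6
ŷ1 = (0.3)·(5) + (0.9)·(3) + (-1.5)·(5) - 2.6 = -5.9
ŷ2 = (0.3)·(5) + (0.9)·(-2) + (-1.5)·(1) - 2.6 = -4.4
errors² = [0.49, 0.49, 1.21]
MSE = 2.1900/3 = 0.73

0.73


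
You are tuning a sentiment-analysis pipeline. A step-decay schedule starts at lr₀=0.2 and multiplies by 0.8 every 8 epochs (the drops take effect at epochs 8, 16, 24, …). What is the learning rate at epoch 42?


n_drops = ⌊42/8⌋ = 5
lr = 0.2·0.8^5 = 0.2·0.32768 = 0.065536

0.065536


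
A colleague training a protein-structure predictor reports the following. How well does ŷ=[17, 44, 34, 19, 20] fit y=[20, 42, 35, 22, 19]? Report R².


ȳ = 27.6
SS_res = Σ(y-ŷ)² = 24
SS_tot = Σ(y-ȳ)² = 425.2
R² = 1 - SS_res/SS_tot = 1 - 0.0564 = 0.9436

0.9436


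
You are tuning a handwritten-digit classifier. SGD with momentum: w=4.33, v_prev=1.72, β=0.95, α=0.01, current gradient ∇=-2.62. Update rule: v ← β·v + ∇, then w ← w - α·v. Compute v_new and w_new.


v_new = 0.95·1.72 - 2.62 = 1.634 - 2.62 = -0.986
w_new = 4.33 - 0.01·-0.986 = 4.33 + 0.00986 = 4.33986

v_new=-0.986, w_new=4.33986


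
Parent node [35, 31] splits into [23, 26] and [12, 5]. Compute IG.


Parent = [35, 31], H_parent = 0.9973
H_left = 0.9973 (n=49), H_right = 0.874 (n=17)
H_children = (49/66)·0.9973 + (17/66)·0.874 = 0.9655
IG = 0.9973 - 0.9655 = 0.0318

0.0318
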